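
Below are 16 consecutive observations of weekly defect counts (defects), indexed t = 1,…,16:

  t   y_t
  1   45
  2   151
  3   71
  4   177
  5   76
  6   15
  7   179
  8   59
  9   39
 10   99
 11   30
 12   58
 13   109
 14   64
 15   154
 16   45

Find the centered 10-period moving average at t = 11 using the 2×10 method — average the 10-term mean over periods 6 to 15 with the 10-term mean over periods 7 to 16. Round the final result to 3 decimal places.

82.100

Sum over 6–15: 15 + 179 + 59 + 39 + 99 + 30 + 58 + 109 + 64 + 154 = 806
Sum over 7–16: 179 + 59 + 39 + 99 + 30 + 58 + 109 + 64 + 154 + 45 = 836
CMA at t=11 = (806 + 836) / (2·10) = 1642 / 20 = 82.100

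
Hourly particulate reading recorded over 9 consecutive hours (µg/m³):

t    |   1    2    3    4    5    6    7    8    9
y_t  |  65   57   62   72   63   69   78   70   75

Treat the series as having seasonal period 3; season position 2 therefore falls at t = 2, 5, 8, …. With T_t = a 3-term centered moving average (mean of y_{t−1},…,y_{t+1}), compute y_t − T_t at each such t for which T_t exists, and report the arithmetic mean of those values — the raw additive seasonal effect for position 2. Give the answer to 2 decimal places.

Season position 2 occurs at t = 2, 5, 8 (where T_t is defined).
t=2: T_2 = 61.3333; y_2 − T_2 = 57 − 61.3333 = -4.3333
t=5: T_5 = 68.0000; y_5 − T_5 = 63 − 68.0000 = -5.0000
t=8: T_8 = 74.3333; y_8 − T_8 = 70 − 74.3333 = -4.3333
Mean deviation: (-4.3333 + -5.0000 + -4.3333) / 3 = -4.56

-4.56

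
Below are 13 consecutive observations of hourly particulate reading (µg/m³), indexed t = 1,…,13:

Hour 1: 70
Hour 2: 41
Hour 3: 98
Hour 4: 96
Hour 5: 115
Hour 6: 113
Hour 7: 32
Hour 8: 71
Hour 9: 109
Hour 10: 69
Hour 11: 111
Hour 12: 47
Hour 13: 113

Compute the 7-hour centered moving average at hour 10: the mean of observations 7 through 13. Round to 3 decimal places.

Sum of periods 7–13: 32 + 71 + 109 + 69 + 111 + 47 + 113 = 552
Divide by 7: 552 / 7 = 78.857

78.857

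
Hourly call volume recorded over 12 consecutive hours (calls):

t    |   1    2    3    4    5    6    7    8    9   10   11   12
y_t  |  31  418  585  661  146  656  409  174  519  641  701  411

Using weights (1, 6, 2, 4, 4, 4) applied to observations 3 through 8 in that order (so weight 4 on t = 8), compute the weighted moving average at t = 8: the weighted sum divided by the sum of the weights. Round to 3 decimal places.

466.619

Weighted sum: 1·585 + 6·661 + 2·146 + 4·656 + 4·409 + 4·174 = 585 + 3966 + 292 + 2624 + 1636 + 696 = 9799
Weight total: 1 + 6 + 2 + 4 + 4 + 4 = 21
WMA = 9799 / 21 = 466.619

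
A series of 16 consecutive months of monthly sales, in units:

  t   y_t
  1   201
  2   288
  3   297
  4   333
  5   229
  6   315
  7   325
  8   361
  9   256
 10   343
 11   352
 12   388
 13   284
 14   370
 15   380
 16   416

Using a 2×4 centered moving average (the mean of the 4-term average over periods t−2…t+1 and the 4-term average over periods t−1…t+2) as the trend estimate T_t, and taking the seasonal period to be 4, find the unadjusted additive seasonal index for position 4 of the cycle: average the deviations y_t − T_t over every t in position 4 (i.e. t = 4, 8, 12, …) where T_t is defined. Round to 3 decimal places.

43.000

Season position 4 occurs at t = 4, 8, 12 (where T_t is defined).
t=4: T_4 = 290.12500; y_4 − T_4 = 333 − 290.12500 = 42.87500
t=8: T_8 = 317.75000; y_8 − T_8 = 361 − 317.75000 = 43.25000
t=12: T_12 = 345.12500; y_12 − T_12 = 388 − 345.12500 = 42.87500
Mean deviation: (42.87500 + 43.25000 + 42.87500) / 3 = 43.000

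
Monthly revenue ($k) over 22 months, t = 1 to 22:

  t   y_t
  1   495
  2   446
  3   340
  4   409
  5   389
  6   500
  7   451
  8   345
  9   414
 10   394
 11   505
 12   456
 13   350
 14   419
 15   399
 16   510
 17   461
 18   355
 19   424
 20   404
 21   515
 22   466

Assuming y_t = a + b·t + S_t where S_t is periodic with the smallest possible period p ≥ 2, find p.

5

First differences y_{t+1} − y_t: -49, -106, 69, -20, 111, -49, -106, 69, -20, 111, -49, -106, …
The difference pattern repeats every 5 terms and not for any smaller step, so p = 5.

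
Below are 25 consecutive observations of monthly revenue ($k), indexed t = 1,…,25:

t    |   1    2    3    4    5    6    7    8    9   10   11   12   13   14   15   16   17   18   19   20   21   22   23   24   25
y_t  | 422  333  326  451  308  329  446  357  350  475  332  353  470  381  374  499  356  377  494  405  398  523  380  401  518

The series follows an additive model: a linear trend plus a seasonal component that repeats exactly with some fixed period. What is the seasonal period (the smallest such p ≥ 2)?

6

First differences y_{t+1} − y_t: -89, -7, 125, -143, 21, 117, -89, -7, 125, -143, 21, 117, -89, -7, …
The difference pattern repeats every 6 terms and not for any smaller step, so p = 6.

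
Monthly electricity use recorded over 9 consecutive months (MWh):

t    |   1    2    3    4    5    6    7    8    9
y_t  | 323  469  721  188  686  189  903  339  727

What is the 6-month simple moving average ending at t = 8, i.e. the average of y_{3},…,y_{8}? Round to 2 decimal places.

Sum of periods 3–8: 721 + 188 + 686 + 189 + 903 + 339 = 3026
Divide by 6: 3026 / 6 = 504.33

504.33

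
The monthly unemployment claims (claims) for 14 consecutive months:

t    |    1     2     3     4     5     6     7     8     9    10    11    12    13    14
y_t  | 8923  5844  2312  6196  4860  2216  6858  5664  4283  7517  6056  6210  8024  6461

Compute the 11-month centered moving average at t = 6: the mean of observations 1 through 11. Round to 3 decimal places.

5520.818

Sum of periods 1–11: 8923 + 5844 + 2312 + 6196 + 4860 + 2216 + 6858 + 5664 + 4283 + 7517 + 6056 = 60729
Divide by 11: 60729 / 11 = 5520.818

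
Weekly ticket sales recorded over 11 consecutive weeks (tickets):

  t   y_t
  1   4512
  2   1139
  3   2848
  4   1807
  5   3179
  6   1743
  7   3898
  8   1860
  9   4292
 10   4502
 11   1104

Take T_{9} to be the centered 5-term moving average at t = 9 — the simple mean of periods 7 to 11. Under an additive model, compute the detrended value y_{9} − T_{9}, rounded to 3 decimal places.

Trend T_9 = (3898 + 1860 + 4292 + 4502 + 1104) / 5 = 15656/5 = 3131.20000
Detrended value: 4292 − 3131.20000 = 1160.800

1160.800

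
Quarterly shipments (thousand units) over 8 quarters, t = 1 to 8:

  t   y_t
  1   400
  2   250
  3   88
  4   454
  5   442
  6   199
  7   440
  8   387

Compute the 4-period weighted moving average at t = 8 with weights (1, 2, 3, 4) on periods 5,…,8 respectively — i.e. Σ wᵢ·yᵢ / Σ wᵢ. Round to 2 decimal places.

Weighted sum: 1·442 + 2·199 + 3·440 + 4·387 = 442 + 398 + 1320 + 1548 = 3708
Weight total: 1 + 2 + 3 + 4 = 10
WMA = 3708 / 10 = 370.80

370.80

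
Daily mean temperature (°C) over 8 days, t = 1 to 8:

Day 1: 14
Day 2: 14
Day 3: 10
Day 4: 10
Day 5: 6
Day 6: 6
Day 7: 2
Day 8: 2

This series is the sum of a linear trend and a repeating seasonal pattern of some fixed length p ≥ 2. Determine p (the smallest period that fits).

First differences y_{t+1} − y_t: 0, -4, 0, -4, 0, -4, …
The difference pattern repeats every 2 terms and not for any smaller step, so p = 2.

2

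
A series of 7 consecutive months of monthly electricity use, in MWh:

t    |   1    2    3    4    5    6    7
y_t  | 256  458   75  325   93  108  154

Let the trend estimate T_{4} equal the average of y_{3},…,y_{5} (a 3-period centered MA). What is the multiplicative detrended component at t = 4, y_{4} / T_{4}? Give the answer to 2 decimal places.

Trend T_4 = (75 + 325 + 93) / 3 = 493/3 = 164.3333
Ratio to trend: 325 / 164.3333 = 1.98

1.98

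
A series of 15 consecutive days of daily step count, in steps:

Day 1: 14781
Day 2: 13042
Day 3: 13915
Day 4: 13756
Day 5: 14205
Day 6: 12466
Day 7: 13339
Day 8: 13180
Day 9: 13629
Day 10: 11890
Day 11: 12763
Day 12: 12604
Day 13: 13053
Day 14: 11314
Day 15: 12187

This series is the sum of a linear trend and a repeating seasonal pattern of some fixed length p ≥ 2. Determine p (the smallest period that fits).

First differences y_{t+1} − y_t: -1739, 873, -159, 449, -1739, 873, -159, 449, -1739, 873, …
The difference pattern repeats every 4 terms and not for any smaller step, so p = 4.

4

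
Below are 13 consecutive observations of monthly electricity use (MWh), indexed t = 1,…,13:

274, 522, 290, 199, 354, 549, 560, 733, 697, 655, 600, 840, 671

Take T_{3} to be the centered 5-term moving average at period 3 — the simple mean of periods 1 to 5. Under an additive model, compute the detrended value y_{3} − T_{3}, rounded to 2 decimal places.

-37.80

Trend T_3 = (274 + 522 + 290 + 199 + 354) / 5 = 1639/5 = 327.8000
Detrended value: 290 − 327.8000 = -37.80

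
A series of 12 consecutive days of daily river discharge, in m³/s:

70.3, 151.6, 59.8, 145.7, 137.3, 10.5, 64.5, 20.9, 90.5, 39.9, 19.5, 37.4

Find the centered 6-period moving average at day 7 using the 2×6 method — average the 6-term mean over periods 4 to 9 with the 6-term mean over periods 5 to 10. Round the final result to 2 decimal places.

69.42

Sum over 4–9: 145.7 + 137.3 + 10.5 + 64.5 + 20.9 + 90.5 = 469.4
Sum over 5–10: 137.3 + 10.5 + 64.5 + 20.9 + 90.5 + 39.9 = 363.6
CMA at t=7 = (469.4 + 363.6) / (2·6) = 833.0 / 12 = 69.42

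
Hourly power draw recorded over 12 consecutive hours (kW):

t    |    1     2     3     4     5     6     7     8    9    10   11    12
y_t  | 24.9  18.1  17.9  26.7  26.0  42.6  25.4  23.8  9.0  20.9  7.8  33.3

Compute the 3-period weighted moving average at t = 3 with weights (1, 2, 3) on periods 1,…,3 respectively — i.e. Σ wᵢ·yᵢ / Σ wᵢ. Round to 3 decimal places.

19.133

Weighted sum: 1·24.9 + 2·18.1 + 3·17.9 = 24.9 + 36.2 + 53.7 = 114.8
Weight total: 1 + 2 + 3 = 6
WMA = 114.8 / 6 = 19.133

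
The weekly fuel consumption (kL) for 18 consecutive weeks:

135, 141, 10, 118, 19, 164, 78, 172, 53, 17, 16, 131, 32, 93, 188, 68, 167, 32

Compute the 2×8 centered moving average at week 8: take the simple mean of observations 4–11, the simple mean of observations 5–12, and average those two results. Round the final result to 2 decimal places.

Sum over 4–11: 118 + 19 + 164 + 78 + 172 + 53 + 17 + 16 = 637
Sum over 5–12: 19 + 164 + 78 + 172 + 53 + 17 + 16 + 131 = 650
CMA at t=8 = (637 + 650) / (2·8) = 1287 / 16 = 80.44

80.44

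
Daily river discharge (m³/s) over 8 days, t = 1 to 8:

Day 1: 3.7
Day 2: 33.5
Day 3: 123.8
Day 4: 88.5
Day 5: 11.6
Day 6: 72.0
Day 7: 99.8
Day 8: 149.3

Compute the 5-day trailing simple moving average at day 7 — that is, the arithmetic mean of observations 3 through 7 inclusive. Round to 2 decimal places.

79.14

Sum of periods 3–7: 123.8 + 88.5 + 11.6 + 72.0 + 99.8 = 395.7
Divide by 5: 395.7 / 5 = 79.14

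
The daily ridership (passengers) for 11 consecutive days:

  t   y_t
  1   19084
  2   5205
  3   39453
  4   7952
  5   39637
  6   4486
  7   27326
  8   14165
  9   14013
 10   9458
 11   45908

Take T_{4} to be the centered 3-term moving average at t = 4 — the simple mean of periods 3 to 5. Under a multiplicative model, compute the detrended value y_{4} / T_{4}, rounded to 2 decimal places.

0.27

Trend T_4 = (39453 + 7952 + 39637) / 3 = 87042/3 = 29014.0000
Ratio to trend: 7952 / 29014.0000 = 0.27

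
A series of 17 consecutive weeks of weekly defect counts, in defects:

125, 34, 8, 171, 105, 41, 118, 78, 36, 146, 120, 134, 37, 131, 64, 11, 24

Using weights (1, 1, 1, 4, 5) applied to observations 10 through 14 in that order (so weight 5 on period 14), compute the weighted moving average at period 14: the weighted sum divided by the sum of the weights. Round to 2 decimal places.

100.25

Weighted sum: 1·146 + 1·120 + 1·134 + 4·37 + 5·131 = 146 + 120 + 134 + 148 + 655 = 1203
Weight total: 1 + 1 + 1 + 4 + 5 = 12
WMA = 1203 / 12 = 100.25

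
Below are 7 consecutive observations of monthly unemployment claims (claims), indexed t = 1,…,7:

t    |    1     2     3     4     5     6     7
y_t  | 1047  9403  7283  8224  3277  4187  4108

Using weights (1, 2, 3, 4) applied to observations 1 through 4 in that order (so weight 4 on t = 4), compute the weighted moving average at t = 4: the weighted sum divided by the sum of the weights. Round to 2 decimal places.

Weighted sum: 1·1047 + 2·9403 + 3·7283 + 4·8224 = 1047 + 18806 + 21849 + 32896 = 74598
Weight total: 1 + 2 + 3 + 4 = 10
WMA = 74598 / 10 = 7459.80

7459.80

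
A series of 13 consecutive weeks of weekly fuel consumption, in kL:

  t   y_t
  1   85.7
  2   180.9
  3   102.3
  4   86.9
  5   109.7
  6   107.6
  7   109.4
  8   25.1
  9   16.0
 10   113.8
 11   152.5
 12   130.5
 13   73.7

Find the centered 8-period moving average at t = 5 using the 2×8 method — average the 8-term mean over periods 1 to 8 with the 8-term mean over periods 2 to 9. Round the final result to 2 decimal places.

96.59

Sum over 1–8: 85.7 + 180.9 + 102.3 + 86.9 + 109.7 + 107.6 + 109.4 + 25.1 = 807.6
Sum over 2–9: 180.9 + 102.3 + 86.9 + 109.7 + 107.6 + 109.4 + 25.1 + 16.0 = 737.9
CMA at t=5 = (807.6 + 737.9) / (2·8) = 1545.5 / 16 = 96.59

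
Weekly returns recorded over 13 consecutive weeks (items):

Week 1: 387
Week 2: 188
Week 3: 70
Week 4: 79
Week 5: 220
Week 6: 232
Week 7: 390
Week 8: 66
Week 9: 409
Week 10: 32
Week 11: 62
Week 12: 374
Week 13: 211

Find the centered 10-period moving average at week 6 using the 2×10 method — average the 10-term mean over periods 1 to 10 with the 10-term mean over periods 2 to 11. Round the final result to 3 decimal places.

191.050

Sum over 1–10: 387 + 188 + 70 + 79 + 220 + 232 + 390 + 66 + 409 + 32 = 2073
Sum over 2–11: 188 + 70 + 79 + 220 + 232 + 390 + 66 + 409 + 32 + 62 = 1748
CMA at t=6 = (2073 + 1748) / (2·10) = 3821 / 20 = 191.050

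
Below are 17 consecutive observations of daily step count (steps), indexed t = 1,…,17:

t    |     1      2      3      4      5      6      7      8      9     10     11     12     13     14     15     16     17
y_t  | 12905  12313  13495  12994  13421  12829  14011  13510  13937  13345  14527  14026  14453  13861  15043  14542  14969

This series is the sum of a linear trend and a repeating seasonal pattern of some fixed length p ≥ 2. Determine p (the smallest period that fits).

First differences y_{t+1} − y_t: -592, 1182, -501, 427, -592, 1182, -501, 427, -592, 1182, …
The difference pattern repeats every 4 terms and not for any smaller step, so p = 4.

4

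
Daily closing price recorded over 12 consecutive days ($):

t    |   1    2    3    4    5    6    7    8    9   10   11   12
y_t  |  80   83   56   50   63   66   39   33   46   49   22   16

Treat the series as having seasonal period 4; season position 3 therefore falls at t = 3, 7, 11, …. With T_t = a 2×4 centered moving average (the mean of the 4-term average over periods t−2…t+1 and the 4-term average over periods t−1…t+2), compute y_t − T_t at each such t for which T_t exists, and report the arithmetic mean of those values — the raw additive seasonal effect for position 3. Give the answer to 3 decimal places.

Season position 3 occurs at t = 3, 7 (where T_t is defined).
t=3: T_3 = 65.12500; y_3 − T_3 = 56 − 65.12500 = -9.12500
t=7: T_7 = 48.12500; y_7 − T_7 = 39 − 48.12500 = -9.12500
Mean deviation: (-9.12500 + -9.12500) / 2 = -9.125

-9.125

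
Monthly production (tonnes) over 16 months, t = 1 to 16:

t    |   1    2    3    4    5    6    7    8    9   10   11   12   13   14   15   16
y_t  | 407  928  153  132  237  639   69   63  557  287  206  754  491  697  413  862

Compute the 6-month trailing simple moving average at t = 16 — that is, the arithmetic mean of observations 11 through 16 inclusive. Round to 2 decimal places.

570.50

Sum of periods 11–16: 206 + 754 + 491 + 697 + 413 + 862 = 3423
Divide by 6: 3423 / 6 = 570.50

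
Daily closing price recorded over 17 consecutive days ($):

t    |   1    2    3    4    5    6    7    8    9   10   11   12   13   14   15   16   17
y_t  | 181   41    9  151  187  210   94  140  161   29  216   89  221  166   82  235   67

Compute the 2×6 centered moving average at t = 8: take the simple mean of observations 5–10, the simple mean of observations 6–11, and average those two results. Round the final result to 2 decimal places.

Sum over 5–10: 187 + 210 + 94 + 140 + 161 + 29 = 821
Sum over 6–11: 210 + 94 + 140 + 161 + 29 + 216 = 850
CMA at t=8 = (821 + 850) / (2·6) = 1671 / 12 = 139.25

139.25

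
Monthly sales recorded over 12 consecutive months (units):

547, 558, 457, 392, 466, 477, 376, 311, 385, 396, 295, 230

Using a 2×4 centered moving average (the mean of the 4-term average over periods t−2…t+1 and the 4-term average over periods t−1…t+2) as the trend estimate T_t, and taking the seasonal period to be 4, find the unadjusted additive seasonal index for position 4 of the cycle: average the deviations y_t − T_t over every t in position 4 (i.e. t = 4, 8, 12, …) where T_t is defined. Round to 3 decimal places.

-66.125

Season position 4 occurs at t = 4, 8 (where T_t is defined).
t=4: T_4 = 458.12500; y_4 − T_4 = 392 − 458.12500 = -66.12500
t=8: T_8 = 377.12500; y_8 − T_8 = 311 − 377.12500 = -66.12500
Mean deviation: (-66.12500 + -66.12500) / 2 = -66.125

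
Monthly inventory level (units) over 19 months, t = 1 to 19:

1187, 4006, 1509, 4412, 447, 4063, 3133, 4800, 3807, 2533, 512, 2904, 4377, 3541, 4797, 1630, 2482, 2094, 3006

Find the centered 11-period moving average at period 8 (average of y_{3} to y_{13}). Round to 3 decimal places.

Sum of periods 3–13: 1509 + 4412 + 447 + 4063 + 3133 + 4800 + 3807 + 2533 + 512 + 2904 + 4377 = 32497
Divide by 11: 32497 / 11 = 2954.273

2954.273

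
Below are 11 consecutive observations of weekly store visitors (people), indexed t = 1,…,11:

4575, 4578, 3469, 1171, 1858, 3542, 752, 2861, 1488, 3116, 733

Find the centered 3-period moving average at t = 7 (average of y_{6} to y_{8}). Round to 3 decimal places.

2385.000

Sum of periods 6–8: 3542 + 752 + 2861 = 7155
Divide by 3: 7155 / 3 = 2385.000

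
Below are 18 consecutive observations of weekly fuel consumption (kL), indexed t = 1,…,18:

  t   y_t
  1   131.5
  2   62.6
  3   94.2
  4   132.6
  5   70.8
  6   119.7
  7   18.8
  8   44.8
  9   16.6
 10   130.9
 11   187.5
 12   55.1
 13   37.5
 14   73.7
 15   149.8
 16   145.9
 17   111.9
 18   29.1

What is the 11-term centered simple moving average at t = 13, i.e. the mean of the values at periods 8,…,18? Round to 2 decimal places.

89.35

Sum of periods 8–18: 44.8 + 16.6 + 130.9 + 187.5 + 55.1 + 37.5 + 73.7 + 149.8 + 145.9 + 111.9 + 29.1 = 982.8
Divide by 11: 982.8 / 11 = 89.35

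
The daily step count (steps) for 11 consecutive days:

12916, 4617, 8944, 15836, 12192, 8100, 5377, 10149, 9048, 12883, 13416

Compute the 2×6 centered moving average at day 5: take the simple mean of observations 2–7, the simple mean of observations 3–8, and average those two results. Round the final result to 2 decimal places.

Sum over 2–7: 4617 + 8944 + 15836 + 12192 + 8100 + 5377 = 55066
Sum over 3–8: 8944 + 15836 + 12192 + 8100 + 5377 + 10149 = 60598
CMA at t=5 = (55066 + 60598) / (2·6) = 115664 / 12 = 9638.67

9638.67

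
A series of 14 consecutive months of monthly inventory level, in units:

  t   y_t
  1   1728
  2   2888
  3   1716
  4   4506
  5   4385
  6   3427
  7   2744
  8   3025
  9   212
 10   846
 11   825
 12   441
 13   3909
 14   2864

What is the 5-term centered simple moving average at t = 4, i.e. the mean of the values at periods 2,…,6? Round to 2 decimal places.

3384.40

Sum of periods 2–6: 2888 + 1716 + 4506 + 4385 + 3427 = 16922
Divide by 5: 16922 / 5 = 3384.40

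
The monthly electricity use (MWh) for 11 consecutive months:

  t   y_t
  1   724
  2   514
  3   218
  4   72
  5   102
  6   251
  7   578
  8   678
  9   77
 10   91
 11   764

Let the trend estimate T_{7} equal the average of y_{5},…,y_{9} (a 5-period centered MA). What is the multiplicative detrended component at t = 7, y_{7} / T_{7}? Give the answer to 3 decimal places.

1.714

Trend T_7 = (102 + 251 + 578 + 678 + 77) / 5 = 1686/5 = 337.20000
Ratio to trend: 578 / 337.20000 = 1.714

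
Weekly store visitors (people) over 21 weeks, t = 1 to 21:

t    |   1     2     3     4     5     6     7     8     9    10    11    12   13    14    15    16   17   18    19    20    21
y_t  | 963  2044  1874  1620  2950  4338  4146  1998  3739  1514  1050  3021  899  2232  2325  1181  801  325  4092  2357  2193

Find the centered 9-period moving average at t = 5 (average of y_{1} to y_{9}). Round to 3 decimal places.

2630.222

Sum of periods 1–9: 963 + 2044 + 1874 + 1620 + 2950 + 4338 + 4146 + 1998 + 3739 = 23672
Divide by 9: 23672 / 9 = 2630.222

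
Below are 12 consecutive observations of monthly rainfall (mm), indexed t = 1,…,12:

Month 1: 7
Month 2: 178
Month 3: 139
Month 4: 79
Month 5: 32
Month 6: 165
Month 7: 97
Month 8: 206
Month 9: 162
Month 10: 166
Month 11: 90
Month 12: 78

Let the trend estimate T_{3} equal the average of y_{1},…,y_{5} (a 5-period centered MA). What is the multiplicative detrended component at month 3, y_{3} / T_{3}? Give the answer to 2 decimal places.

Trend T_3 = (7 + 178 + 139 + 79 + 32) / 5 = 435/5 = 87.0000
Ratio to trend: 139 / 87.0000 = 1.60

1.60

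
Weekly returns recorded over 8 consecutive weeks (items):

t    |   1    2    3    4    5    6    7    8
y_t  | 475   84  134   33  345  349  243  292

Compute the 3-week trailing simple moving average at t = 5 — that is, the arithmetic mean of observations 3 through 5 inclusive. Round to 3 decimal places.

Sum of periods 3–5: 134 + 33 + 345 = 512
Divide by 3: 512 / 3 = 170.667

170.667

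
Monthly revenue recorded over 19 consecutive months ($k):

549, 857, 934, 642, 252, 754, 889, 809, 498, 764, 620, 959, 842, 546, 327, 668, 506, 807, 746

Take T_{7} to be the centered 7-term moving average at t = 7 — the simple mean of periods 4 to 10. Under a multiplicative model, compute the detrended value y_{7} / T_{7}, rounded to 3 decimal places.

1.350

Trend T_7 = (642 + 252 + 754 + 889 + 809 + 498 + 764) / 7 = 4608/7 = 658.28571
Ratio to trend: 889 / 658.28571 = 1.350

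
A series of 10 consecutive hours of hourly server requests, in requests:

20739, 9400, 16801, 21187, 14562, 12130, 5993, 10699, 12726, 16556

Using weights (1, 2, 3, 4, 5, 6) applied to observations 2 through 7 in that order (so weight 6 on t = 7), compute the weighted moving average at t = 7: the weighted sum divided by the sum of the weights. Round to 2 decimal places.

Weighted sum: 1·9400 + 2·16801 + 3·21187 + 4·14562 + 5·12130 + 6·5993 = 9400 + 33602 + 63561 + 58248 + 60650 + 35958 = 261419
Weight total: 1 + 2 + 3 + 4 + 5 + 6 = 21
WMA = 261419 / 21 = 12448.52

12448.52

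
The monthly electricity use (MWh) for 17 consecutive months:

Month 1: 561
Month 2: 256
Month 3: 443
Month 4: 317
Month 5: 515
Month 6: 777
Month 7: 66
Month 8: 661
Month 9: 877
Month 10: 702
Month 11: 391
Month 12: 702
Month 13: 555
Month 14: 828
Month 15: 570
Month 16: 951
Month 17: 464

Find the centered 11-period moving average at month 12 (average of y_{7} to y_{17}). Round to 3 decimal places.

Sum of periods 7–17: 66 + 661 + 877 + 702 + 391 + 702 + 555 + 828 + 570 + 951 + 464 = 6767
Divide by 11: 6767 / 11 = 615.182

615.182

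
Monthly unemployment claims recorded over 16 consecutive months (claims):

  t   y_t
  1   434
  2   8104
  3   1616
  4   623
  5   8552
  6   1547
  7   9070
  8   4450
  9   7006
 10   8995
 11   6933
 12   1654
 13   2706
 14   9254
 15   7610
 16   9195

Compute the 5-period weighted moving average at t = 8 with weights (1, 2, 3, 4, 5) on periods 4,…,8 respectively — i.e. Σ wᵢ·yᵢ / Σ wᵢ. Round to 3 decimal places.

Weighted sum: 1·623 + 2·8552 + 3·1547 + 4·9070 + 5·4450 = 623 + 17104 + 4641 + 36280 + 22250 = 80898
Weight total: 1 + 2 + 3 + 4 + 5 = 15
WMA = 80898 / 15 = 5393.200

5393.200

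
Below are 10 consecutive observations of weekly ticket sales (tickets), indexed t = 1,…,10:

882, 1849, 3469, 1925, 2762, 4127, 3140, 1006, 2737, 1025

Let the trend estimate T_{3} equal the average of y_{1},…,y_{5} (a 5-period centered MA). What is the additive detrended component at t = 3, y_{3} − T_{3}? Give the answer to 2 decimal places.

Trend T_3 = (882 + 1849 + 3469 + 1925 + 2762) / 5 = 10887/5 = 2177.4000
Detrended value: 3469 − 2177.4000 = 1291.60

1291.60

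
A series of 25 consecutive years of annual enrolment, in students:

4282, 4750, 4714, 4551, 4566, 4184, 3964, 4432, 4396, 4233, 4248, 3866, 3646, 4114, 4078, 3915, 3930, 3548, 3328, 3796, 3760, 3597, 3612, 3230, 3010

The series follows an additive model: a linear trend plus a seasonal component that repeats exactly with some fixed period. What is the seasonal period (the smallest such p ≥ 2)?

First differences y_{t+1} − y_t: 468, -36, -163, 15, -382, -220, 468, -36, -163, 15, -382, -220, 468, -36, …
The difference pattern repeats every 6 terms and not for any smaller step, so p = 6.

6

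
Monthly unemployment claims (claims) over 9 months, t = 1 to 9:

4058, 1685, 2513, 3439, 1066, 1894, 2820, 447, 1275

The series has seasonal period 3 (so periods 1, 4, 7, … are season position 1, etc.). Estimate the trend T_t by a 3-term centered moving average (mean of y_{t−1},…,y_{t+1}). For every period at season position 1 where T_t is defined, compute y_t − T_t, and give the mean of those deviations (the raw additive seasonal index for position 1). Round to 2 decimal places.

1099.67

Season position 1 occurs at t = 4, 7 (where T_t is defined).
t=4: T_4 = 2339.3333; y_4 − T_4 = 3439 − 2339.3333 = 1099.6667
t=7: T_7 = 1720.3333; y_7 − T_7 = 2820 − 1720.3333 = 1099.6667
Mean deviation: (1099.6667 + 1099.6667) / 2 = 1099.67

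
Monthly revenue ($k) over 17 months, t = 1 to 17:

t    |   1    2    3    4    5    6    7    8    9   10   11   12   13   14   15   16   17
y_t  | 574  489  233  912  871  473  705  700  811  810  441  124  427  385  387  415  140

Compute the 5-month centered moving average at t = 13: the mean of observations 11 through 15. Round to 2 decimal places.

352.80

Sum of periods 11–15: 441 + 124 + 427 + 385 + 387 = 1764
Divide by 5: 1764 / 5 = 352.80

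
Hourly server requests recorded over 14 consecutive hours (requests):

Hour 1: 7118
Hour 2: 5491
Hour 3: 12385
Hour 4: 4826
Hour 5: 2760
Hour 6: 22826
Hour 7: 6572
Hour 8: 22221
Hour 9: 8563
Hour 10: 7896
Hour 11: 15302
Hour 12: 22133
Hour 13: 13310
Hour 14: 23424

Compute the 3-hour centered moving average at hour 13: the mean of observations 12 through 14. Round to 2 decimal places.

19622.33

Sum of periods 12–14: 22133 + 13310 + 23424 = 58867
Divide by 3: 58867 / 3 = 19622.33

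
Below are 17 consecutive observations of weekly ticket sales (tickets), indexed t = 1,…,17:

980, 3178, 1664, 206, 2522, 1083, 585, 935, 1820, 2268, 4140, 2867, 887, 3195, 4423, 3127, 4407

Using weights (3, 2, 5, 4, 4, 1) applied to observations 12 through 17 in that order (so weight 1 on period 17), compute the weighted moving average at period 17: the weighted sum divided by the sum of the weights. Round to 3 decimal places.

Weighted sum: 3·2867 + 2·887 + 5·3195 + 4·4423 + 4·3127 + 1·4407 = 8601 + 1774 + 15975 + 17692 + 12508 + 4407 = 60957
Weight total: 3 + 2 + 5 + 4 + 4 + 1 = 19
WMA = 60957 / 19 = 3208.263

3208.263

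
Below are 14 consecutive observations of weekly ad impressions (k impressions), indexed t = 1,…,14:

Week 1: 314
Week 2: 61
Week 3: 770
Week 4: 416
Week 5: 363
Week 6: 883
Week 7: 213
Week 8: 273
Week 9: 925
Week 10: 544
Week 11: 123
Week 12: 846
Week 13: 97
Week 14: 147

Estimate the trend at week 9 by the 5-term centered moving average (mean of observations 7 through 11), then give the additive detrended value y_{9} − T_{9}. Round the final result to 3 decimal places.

Trend T_9 = (213 + 273 + 925 + 544 + 123) / 5 = 2078/5 = 415.60000
Detrended value: 925 − 415.60000 = 509.400

509.400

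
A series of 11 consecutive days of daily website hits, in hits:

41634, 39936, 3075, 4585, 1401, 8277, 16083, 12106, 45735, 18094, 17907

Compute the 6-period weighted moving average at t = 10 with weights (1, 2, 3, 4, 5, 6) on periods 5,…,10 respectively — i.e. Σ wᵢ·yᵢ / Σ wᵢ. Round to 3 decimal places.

21517.476

Weighted sum: 1·1401 + 2·8277 + 3·16083 + 4·12106 + 5·45735 + 6·18094 = 1401 + 16554 + 48249 + 48424 + 228675 + 108564 = 451867
Weight total: 1 + 2 + 3 + 4 + 5 + 6 = 21
WMA = 451867 / 21 = 21517.476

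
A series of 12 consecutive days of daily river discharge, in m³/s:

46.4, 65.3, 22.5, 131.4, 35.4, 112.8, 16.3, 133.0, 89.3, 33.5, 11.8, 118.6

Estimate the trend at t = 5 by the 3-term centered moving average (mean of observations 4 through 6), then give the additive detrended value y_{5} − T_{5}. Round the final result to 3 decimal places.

-57.800

Trend T_5 = (131.4 + 35.4 + 112.8) / 3 = 279.6/3 = 93.20000
Detrended value: 35.4 − 93.20000 = -57.800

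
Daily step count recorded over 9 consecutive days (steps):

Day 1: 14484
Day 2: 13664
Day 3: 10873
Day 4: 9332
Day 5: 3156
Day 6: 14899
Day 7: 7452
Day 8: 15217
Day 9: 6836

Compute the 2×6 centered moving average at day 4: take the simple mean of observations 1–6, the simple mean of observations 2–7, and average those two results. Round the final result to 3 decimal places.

10482.000

Sum over 1–6: 14484 + 13664 + 10873 + 9332 + 3156 + 14899 = 66408
Sum over 2–7: 13664 + 10873 + 9332 + 3156 + 14899 + 7452 = 59376
CMA at t=4 = (66408 + 59376) / (2·6) = 125784 / 12 = 10482.000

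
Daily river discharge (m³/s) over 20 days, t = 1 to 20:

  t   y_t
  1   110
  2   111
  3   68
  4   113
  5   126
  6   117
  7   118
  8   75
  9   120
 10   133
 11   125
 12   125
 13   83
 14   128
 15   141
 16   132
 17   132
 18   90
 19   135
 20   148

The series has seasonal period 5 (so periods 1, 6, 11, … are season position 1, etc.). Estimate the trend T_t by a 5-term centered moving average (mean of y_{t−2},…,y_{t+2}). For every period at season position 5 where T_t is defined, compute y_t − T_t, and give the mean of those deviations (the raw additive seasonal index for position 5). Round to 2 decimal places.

Season position 5 occurs at t = 5, 10, 15 (where T_t is defined).
t=5: T_5 = 108.4000; y_5 − T_5 = 126 − 108.4000 = 17.6000
t=10: T_10 = 115.6000; y_10 − T_10 = 133 − 115.6000 = 17.4000
t=15: T_15 = 123.2000; y_15 − T_15 = 141 − 123.2000 = 17.8000
Mean deviation: (17.6000 + 17.4000 + 17.8000) / 3 = 17.60

17.60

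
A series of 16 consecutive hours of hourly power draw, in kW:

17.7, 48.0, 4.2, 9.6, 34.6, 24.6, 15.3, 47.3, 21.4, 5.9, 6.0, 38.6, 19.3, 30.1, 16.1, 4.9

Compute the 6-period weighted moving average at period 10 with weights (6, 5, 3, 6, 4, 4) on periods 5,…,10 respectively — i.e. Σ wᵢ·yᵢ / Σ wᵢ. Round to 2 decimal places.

27.48

Weighted sum: 6·34.6 + 5·24.6 + 3·15.3 + 6·47.3 + 4·21.4 + 4·5.9 = 207.6 + 123.0 + 45.9 + 283.8 + 85.6 + 23.6 = 769.5
Weight total: 6 + 5 + 3 + 6 + 4 + 4 = 28
WMA = 769.5 / 28 = 27.48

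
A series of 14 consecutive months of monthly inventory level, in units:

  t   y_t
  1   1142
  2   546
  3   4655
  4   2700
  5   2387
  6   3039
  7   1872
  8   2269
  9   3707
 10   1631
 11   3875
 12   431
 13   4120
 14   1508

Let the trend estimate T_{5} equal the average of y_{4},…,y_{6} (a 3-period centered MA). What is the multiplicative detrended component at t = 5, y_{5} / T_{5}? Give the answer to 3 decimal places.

Trend T_5 = (2700 + 2387 + 3039) / 3 = 8126/3 = 2708.66667
Ratio to trend: 2387 / 2708.66667 = 0.881

0.881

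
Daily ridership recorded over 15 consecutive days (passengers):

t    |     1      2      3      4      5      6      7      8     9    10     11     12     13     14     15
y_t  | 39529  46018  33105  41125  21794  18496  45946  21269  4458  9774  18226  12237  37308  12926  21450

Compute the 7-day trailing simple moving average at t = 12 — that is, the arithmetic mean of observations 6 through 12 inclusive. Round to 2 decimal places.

Sum of periods 6–12: 18496 + 45946 + 21269 + 4458 + 9774 + 18226 + 12237 = 130406
Divide by 7: 130406 / 7 = 18629.43

18629.43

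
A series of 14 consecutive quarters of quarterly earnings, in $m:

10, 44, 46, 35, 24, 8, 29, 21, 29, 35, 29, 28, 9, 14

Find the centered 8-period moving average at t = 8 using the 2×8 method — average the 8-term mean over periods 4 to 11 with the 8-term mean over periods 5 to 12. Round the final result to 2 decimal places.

Sum over 4–11: 35 + 24 + 8 + 29 + 21 + 29 + 35 + 29 = 210
Sum over 5–12: 24 + 8 + 29 + 21 + 29 + 35 + 29 + 28 = 203
CMA at t=8 = (210 + 203) / (2·8) = 413 / 16 = 25.81

25.81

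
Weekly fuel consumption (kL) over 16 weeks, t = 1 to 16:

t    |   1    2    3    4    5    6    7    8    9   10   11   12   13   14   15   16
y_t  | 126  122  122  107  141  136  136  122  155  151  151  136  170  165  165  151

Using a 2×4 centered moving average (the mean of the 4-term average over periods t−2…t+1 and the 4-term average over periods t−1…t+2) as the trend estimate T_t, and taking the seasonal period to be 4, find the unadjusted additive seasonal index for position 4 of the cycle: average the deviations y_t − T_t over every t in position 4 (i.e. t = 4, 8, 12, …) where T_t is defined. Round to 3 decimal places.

Season position 4 occurs at t = 4, 8, 12 (where T_t is defined).
t=4: T_4 = 124.75000; y_4 − T_4 = 107 − 124.75000 = -17.75000
t=8: T_8 = 139.12500; y_8 − T_8 = 122 − 139.12500 = -17.12500
t=12: T_12 = 153.75000; y_12 − T_12 = 136 − 153.75000 = -17.75000
Mean deviation: (-17.75000 + -17.12500 + -17.75000) / 3 = -17.542

-17.542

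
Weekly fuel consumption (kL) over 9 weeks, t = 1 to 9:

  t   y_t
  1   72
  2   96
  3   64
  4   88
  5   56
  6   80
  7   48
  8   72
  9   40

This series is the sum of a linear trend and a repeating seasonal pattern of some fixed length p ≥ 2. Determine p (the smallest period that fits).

2

First differences y_{t+1} − y_t: 24, -32, 24, -32, 24, -32, …
The difference pattern repeats every 2 terms and not for any smaller step, so p = 2.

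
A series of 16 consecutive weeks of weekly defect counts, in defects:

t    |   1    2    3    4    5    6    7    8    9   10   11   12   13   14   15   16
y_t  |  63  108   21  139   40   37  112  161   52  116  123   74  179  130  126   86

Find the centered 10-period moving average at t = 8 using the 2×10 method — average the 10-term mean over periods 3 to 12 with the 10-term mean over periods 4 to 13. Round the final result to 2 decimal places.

Sum over 3–12: 21 + 139 + 40 + 37 + 112 + 161 + 52 + 116 + 123 + 74 = 875
Sum over 4–13: 139 + 40 + 37 + 112 + 161 + 52 + 116 + 123 + 74 + 179 = 1033
CMA at t=8 = (875 + 1033) / (2·10) = 1908 / 20 = 95.40

95.40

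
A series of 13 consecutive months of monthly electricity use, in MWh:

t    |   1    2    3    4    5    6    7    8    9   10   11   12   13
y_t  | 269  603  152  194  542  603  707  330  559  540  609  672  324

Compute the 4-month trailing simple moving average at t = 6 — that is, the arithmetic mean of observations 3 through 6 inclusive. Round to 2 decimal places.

372.75

Sum of periods 3–6: 152 + 194 + 542 + 603 = 1491
Divide by 4: 1491 / 4 = 372.75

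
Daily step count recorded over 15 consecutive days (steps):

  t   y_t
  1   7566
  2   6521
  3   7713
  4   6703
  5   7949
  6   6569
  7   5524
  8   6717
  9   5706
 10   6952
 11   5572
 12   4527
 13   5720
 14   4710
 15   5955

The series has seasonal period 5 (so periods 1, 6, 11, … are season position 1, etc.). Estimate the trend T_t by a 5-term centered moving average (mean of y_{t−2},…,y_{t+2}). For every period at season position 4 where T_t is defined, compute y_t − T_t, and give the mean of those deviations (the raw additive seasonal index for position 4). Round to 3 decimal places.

Season position 4 occurs at t = 4, 9 (where T_t is defined).
t=4: T_4 = 7091.00000; y_4 − T_4 = 6703 − 7091.00000 = -388.00000
t=9: T_9 = 6094.20000; y_9 − T_9 = 5706 − 6094.20000 = -388.20000
Mean deviation: (-388.00000 + -388.20000) / 2 = -388.100

-388.100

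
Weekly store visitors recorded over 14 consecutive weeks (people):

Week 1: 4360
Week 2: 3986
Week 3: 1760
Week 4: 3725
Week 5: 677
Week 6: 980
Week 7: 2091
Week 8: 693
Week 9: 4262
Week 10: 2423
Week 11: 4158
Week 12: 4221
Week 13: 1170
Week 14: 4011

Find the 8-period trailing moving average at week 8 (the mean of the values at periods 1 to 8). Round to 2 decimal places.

2284.00

Sum of periods 1–8: 4360 + 3986 + 1760 + 3725 + 677 + 980 + 2091 + 693 = 18272
Divide by 8: 18272 / 8 = 2284.00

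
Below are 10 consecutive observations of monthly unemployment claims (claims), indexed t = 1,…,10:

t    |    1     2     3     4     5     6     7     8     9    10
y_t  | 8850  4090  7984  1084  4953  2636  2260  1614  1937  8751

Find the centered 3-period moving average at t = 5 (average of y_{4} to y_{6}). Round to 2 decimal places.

Sum of periods 4–6: 1084 + 4953 + 2636 = 8673
Divide by 3: 8673 / 3 = 2891.00

2891.00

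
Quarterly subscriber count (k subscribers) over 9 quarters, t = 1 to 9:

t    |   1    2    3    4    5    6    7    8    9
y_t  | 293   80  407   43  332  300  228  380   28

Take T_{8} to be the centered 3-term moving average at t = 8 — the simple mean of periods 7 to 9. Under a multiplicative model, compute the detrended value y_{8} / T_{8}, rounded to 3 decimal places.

Trend T_8 = (228 + 380 + 28) / 3 = 636/3 = 212.00000
Ratio to trend: 380 / 212.00000 = 1.792

1.792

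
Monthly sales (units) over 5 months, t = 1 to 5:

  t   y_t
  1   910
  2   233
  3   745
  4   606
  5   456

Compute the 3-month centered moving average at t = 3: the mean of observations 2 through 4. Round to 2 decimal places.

528.00

Sum of periods 2–4: 233 + 745 + 606 = 1584
Divide by 3: 1584 / 3 = 528.00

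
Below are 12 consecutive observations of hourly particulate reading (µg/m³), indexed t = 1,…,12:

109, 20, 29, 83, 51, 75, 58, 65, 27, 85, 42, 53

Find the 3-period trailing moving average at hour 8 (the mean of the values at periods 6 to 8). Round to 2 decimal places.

Sum of periods 6–8: 75 + 58 + 65 = 198
Divide by 3: 198 / 3 = 66.00

66.00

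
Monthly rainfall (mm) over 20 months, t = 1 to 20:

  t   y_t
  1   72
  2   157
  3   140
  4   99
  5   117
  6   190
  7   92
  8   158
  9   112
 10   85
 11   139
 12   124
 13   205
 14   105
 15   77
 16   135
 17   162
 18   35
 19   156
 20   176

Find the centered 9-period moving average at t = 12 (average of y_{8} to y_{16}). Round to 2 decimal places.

126.67

Sum of periods 8–16: 158 + 112 + 85 + 139 + 124 + 205 + 105 + 77 + 135 = 1140
Divide by 9: 1140 / 9 = 126.67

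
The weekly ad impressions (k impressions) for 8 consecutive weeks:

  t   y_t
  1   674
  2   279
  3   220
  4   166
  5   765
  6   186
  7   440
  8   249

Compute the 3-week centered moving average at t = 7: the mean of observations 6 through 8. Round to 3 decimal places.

Sum of periods 6–8: 186 + 440 + 249 = 875
Divide by 3: 875 / 3 = 291.667

291.667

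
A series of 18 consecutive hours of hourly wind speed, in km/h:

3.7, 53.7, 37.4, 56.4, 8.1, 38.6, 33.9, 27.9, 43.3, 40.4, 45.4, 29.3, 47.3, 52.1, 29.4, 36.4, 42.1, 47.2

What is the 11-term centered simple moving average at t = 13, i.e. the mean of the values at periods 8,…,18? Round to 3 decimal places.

Sum of periods 8–18: 27.9 + 43.3 + 40.4 + 45.4 + 29.3 + 47.3 + 52.1 + 29.4 + 36.4 + 42.1 + 47.2 = 440.8
Divide by 11: 440.8 / 11 = 40.073

40.073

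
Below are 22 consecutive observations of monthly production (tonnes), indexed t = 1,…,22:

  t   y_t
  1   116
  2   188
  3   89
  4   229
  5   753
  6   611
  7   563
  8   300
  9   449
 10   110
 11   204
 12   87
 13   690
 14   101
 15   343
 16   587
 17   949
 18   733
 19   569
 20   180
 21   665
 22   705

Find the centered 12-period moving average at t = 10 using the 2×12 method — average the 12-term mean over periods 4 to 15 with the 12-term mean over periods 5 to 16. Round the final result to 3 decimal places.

Sum over 4–15: 229 + 753 + 611 + 563 + 300 + 449 + 110 + 204 + 87 + 690 + 101 + 343 = 4440
Sum over 5–16: 753 + 611 + 563 + 300 + 449 + 110 + 204 + 87 + 690 + 101 + 343 + 587 = 4798
CMA at t=10 = (4440 + 4798) / (2·12) = 9238 / 24 = 384.917

384.917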